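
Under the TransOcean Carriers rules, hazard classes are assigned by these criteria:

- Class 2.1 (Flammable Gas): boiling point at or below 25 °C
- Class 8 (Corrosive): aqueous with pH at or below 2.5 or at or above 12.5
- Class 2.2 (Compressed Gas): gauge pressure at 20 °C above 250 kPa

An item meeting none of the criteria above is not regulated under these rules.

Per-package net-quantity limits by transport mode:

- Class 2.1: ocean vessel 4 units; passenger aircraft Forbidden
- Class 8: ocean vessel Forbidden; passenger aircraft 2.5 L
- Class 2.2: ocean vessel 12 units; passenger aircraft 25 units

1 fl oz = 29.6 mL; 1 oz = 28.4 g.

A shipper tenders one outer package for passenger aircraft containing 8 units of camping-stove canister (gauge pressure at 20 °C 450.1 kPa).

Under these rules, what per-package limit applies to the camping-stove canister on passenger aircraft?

Gauge pressure at 20 °C 450.1 kPa meets the Class 2.2 criterion (Compressed Gas), so the camping-stove canister is Class 2.2.
The passenger aircraft limit for Class 2.2 is 25 units.

25 units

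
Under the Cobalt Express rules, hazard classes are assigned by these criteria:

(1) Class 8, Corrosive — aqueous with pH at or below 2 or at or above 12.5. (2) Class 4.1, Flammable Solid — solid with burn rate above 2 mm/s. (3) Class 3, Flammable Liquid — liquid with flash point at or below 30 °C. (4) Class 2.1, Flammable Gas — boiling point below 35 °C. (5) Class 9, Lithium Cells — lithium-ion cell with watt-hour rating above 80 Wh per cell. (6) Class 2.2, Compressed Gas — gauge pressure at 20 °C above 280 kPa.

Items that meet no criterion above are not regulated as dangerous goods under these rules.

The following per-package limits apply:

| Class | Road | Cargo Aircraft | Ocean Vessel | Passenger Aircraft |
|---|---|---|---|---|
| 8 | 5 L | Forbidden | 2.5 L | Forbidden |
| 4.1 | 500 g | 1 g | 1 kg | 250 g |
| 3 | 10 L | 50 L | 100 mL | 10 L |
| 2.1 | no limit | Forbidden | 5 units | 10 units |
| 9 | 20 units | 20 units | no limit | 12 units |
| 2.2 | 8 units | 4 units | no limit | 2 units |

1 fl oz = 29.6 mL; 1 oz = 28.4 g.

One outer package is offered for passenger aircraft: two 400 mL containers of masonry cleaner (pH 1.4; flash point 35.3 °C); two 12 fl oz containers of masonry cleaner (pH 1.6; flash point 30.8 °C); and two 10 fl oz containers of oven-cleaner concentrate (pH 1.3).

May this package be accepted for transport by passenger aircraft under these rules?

No

The masonry cleaner has pH 1.4, which is ≤ 2, so it is Class 8 (Corrosive).
The masonry cleaner has pH 1.6, which is ≤ 2, so it is Class 8 (Corrosive).
pH 1.3 meets the Class 8 criterion (Corrosive), so the oven-cleaner concentrate is Class 8.
Total Class 8: (two 400 mL containers = 800 mL) + (two 12 fl oz containers = 710.4 mL) + (two 10 fl oz containers = 592 mL) = 2102.4 mL.
By passenger aircraft, Class 8 is Forbidden regardless of quantity.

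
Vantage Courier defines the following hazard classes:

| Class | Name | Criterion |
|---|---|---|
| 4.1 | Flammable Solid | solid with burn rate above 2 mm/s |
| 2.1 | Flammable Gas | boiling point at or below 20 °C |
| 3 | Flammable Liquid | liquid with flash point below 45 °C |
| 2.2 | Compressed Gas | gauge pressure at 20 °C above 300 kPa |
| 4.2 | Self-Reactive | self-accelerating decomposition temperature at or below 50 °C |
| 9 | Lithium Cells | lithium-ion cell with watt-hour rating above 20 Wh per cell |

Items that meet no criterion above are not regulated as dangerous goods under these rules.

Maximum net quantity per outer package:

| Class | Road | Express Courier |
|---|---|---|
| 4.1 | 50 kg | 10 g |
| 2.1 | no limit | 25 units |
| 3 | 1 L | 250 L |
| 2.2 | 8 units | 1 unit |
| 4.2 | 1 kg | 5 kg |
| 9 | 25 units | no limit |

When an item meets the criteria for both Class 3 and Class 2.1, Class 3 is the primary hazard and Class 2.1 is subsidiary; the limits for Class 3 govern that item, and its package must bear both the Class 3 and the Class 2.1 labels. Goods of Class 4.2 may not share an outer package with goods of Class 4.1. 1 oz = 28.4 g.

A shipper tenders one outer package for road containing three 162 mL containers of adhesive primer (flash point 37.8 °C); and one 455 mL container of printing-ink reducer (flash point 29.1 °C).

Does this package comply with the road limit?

Adhesive primer: flash point 37.8 °C < 45 °C → Class 3 (Flammable Liquid).
The printing-ink reducer has flash point 29.1 °C, which is < 45 °C, so it is Class 3 (Flammable Liquid).
Class 3 net quantity: (three 162 mL containers = 486 mL) + 455 mL = 941 mL.
941 mL is within the road limit of 1 L for Class 3.

Yes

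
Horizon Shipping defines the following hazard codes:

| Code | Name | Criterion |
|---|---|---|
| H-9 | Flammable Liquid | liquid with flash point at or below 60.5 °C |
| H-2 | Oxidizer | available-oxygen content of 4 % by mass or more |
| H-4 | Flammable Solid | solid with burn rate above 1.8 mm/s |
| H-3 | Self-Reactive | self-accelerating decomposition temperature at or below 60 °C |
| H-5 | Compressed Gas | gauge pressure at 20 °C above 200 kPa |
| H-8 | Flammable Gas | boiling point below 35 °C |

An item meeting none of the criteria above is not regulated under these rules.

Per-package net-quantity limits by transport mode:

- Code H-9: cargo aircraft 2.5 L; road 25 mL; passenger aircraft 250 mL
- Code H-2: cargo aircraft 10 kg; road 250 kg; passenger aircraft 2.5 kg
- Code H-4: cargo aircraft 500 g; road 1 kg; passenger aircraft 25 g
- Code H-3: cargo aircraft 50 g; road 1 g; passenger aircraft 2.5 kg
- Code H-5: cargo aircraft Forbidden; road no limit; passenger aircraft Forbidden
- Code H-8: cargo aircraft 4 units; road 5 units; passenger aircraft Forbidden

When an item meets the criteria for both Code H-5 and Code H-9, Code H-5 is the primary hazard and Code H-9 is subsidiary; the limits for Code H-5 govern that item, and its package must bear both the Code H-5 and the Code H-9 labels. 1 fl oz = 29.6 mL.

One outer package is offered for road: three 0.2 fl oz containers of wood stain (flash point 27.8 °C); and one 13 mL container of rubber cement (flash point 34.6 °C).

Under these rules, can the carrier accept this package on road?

No

The wood stain has flash point 27.8 °C, which is ≤ 60.5 °C, so it is Code H-9 (Flammable Liquid).
Rubber cement: flash point 34.6 °C ≤ 60.5 °C → Code H-9 (Flammable Liquid).
Code H-9 net quantity: (three 0.2 fl oz containers = 17.76 mL) + 13 mL = 30.76 mL.
That exceeds the Code H-9 road limit of 25 mL.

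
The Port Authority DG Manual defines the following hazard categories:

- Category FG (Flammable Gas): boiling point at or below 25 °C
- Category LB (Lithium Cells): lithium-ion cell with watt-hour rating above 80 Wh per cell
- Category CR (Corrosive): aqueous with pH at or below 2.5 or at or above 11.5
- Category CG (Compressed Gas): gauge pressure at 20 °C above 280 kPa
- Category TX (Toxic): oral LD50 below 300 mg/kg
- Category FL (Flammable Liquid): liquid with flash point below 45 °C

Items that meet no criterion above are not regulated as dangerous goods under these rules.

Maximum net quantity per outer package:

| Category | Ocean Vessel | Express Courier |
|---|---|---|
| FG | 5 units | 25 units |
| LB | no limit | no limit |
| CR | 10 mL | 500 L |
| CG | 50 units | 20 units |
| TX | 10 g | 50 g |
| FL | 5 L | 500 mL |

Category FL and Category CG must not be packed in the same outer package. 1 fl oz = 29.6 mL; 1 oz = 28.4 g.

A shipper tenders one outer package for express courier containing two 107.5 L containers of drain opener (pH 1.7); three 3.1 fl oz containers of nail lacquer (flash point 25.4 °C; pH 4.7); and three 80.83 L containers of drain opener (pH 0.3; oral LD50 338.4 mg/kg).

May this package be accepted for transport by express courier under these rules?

Yes

Drain opener: pH 1.7 ≤ 2.5 → Category CR (Corrosive).
With flash point 25.4 °C (< 45 °C), the nail lacquer falls in Category FL.
Drain opener: pH 0.3 ≤ 2.5 → Category CR (Corrosive).
Category FL quantity: three 3.1 fl oz containers = 275.28 mL.
That is within the Category FL express courier limit of 500 mL.
Total Category CR: (two 107.5 L containers = 215 L) + (three 80.83 L containers = 242.49 L) = 457.49 L.
457.49 L ≤ 500 L (express courier limit, Category CR) — within limit.
The segregation rule (Category FL with Category CG) does not apply to Category FL with Category CR.
Every hazard category is within its express courier limit and no segregation rule is violated.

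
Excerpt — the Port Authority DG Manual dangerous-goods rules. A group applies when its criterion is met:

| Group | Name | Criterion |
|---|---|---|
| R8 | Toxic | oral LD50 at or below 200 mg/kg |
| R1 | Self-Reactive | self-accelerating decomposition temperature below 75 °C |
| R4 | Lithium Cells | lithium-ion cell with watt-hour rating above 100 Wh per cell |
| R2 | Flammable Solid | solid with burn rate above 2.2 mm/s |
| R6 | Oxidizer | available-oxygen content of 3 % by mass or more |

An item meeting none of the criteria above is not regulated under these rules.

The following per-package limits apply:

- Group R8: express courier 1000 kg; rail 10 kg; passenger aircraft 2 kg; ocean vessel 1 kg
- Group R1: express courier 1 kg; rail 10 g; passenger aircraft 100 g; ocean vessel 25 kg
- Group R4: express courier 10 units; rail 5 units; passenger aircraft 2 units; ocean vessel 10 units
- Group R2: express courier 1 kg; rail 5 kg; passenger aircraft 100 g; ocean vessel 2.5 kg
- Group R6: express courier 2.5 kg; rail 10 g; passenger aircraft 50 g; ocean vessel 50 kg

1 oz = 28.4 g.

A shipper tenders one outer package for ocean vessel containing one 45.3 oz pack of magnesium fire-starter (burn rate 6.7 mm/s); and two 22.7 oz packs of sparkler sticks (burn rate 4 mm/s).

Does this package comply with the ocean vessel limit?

No

The magnesium fire-starter has burn rate 6.7 mm/s, which is > 2.2 mm/s, so it is Group R2 (Flammable Solid).
The sparkler sticks have burn rate 4 mm/s, which is > 2.2 mm/s, so they are Group R2 (Flammable Solid).
Total Group R2: (one 45.3 oz pack = 1286.52 g) + (two 22.7 oz packs = 1289.36 g) = 2575.88 g.
2575.88 g exceeds the ocean vessel limit of 2.5 kg for Group R2.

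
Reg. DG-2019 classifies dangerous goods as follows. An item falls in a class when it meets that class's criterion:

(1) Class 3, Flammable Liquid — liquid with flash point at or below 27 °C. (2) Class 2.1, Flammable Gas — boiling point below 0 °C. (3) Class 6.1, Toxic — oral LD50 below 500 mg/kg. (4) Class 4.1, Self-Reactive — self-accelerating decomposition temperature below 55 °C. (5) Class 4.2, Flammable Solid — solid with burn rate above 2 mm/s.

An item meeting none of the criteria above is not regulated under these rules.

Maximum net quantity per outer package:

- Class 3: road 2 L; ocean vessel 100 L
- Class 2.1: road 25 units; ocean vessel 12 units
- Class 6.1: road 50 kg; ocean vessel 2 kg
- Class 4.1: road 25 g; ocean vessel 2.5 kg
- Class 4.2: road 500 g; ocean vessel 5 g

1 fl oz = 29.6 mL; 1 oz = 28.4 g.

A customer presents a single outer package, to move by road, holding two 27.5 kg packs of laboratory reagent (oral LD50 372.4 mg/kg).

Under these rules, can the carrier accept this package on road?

No

With oral LD50 372.4 mg/kg (< 500 mg/kg), the laboratory reagent falls in Class 6.1.
Class 6.1 quantity: two 27.5 kg packs = 55 kg.
55 kg exceeds the road limit of 50 kg for Class 6.1.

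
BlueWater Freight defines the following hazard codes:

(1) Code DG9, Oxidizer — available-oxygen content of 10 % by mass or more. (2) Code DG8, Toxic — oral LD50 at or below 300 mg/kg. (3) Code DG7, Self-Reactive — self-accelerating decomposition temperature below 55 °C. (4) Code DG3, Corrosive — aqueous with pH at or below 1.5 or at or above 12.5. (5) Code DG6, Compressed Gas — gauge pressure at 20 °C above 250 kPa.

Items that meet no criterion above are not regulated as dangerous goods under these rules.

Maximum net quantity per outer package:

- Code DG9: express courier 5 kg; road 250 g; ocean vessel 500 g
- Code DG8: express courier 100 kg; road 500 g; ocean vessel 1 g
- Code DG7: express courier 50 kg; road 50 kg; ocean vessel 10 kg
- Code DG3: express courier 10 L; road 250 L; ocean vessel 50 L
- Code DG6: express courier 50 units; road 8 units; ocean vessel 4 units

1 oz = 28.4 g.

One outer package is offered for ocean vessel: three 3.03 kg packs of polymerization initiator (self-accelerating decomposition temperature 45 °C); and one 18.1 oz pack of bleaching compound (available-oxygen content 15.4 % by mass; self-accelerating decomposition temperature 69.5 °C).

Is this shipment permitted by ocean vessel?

No

With self-accelerating decomposition temperature 45 °C (< 55 °C), the polymerization initiator falls in Code DG7.
Bleaching compound: available-oxygen content 15.4 % by mass ≥ 10 % by mass → Code DG9 (Oxidizer).
Code DG9 quantity: one 18.1 oz pack = 514.04 g.
That exceeds the Code DG9 ocean vessel limit of 500 g.
Code DG7 quantity: three 3.03 kg packs = 9.09 kg.
9.09 kg ≤ 10 kg (ocean vessel limit, Code DG7) — within limit.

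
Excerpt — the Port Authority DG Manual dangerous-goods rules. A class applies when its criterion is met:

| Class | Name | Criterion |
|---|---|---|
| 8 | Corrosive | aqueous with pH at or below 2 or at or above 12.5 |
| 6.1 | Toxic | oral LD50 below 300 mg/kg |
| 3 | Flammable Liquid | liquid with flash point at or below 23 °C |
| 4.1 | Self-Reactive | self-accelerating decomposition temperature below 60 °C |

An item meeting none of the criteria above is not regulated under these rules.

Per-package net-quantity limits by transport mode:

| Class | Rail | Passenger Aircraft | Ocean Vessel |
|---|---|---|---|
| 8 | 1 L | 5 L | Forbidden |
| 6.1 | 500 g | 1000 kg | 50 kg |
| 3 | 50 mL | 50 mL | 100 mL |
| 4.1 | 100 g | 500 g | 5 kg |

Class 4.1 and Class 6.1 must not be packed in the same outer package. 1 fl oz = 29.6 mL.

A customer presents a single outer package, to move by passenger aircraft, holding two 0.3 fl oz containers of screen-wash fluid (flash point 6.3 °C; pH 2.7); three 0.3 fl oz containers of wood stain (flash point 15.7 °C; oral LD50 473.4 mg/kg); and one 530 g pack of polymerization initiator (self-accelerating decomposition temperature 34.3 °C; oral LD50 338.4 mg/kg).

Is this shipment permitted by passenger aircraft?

The screen-wash fluid has flash point 6.3 °C, which is ≤ 23 °C, so it is Class 3 (Flammable Liquid).
Flash point 15.7 °C meets the Class 3 criterion (Flammable Liquid), so the wood stain is Class 3.
With self-accelerating decomposition temperature 34.3 °C (< 60 °C), the polymerization initiator falls in Class 4.1.
Total Class 3: (two 0.3 fl oz containers = 17.76 mL) + (three 0.3 fl oz containers = 26.64 mL) = 44.4 mL.
44.4 mL is within the passenger aircraft limit of 50 mL for Class 3.
Class 4.1 quantity: 530 g.
That exceeds the Class 4.1 passenger aircraft limit of 500 g.
The segregation rule (Class 4.1 with Class 6.1) does not apply to Class 3 with Class 4.1.

No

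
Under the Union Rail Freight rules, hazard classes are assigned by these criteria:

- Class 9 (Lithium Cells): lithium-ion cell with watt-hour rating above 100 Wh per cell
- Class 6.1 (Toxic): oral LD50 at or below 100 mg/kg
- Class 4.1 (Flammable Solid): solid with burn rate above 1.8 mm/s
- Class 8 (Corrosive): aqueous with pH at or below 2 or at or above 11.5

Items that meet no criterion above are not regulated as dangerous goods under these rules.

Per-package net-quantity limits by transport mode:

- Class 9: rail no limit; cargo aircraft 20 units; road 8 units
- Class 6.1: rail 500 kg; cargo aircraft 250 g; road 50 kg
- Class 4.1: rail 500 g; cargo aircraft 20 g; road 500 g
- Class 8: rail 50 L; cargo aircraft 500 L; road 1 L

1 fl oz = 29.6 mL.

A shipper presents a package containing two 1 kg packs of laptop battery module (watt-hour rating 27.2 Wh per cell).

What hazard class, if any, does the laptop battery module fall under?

Not regulated

watt-hour rating 27.2 Wh per cell is not above 100 Wh per cell, so Class 9 does not apply.
No criterion is met, so the item is not regulated.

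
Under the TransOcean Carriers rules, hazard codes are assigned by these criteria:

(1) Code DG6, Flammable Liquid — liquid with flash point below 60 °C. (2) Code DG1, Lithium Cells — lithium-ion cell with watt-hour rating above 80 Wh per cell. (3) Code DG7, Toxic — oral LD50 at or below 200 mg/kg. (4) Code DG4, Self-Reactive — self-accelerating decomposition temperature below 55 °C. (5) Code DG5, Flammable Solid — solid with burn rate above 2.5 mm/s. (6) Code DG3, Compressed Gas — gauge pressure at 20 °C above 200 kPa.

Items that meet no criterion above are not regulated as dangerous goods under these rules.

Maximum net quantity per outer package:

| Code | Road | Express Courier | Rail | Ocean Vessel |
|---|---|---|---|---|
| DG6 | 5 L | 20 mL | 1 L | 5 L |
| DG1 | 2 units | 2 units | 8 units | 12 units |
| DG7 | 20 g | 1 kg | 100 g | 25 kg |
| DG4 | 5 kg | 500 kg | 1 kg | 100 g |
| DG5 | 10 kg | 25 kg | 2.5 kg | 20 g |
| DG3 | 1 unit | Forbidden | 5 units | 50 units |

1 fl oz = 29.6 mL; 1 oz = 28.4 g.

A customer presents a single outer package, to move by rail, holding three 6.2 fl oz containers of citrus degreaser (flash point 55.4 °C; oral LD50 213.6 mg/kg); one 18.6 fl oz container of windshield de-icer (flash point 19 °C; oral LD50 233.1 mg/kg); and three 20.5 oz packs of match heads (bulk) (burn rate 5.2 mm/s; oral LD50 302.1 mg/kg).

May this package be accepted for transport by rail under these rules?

No

Citrus degreaser: flash point 55.4 °C < 60 °C → Code DG6 (Flammable Liquid).
Flash point 19 °C meets the Code DG6 criterion (Flammable Liquid), so the windshield de-icer is Code DG6.
With burn rate 5.2 mm/s (> 2.5 mm/s), the match heads (bulk) fall in Code DG5.
Total Code DG6: (three 6.2 fl oz containers = 550.56 mL) + (one 18.6 fl oz container = 550.56 mL) = 1101.12 mL.
1101.12 mL exceeds the rail limit of 1 L for Code DG6.
Code DG5 quantity: three 20.5 oz packs = 1746.6 g.
1746.6 g ≤ 2.5 kg (rail limit, Code DG5) — within limit.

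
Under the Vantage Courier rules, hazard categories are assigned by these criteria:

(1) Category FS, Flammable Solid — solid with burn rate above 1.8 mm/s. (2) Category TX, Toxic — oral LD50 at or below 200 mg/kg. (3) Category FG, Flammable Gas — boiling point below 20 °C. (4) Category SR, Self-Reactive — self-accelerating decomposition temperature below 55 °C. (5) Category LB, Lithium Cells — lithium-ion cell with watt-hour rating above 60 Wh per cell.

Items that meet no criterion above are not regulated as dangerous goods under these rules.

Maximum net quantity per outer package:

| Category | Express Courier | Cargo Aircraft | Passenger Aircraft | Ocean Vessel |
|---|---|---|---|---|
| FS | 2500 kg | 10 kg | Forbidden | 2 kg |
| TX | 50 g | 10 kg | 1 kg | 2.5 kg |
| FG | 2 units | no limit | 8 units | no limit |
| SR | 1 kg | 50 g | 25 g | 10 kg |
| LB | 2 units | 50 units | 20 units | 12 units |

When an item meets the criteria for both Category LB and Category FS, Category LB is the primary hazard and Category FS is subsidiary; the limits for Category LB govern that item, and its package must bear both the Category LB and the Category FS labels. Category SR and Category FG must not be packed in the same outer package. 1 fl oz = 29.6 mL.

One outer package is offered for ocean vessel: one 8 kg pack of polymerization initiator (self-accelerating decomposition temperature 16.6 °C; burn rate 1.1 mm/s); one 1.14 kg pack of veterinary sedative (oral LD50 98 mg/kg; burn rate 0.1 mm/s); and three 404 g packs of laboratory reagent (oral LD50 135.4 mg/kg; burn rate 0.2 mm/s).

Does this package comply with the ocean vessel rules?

Yes

Polymerization initiator: self-accelerating decomposition temperature 16.6 °C < 55 °C → Category SR (Self-Reactive).
Oral LD50 98 mg/kg meets the Category TX criterion (Toxic), so the veterinary sedative is Category TX.
With oral LD50 135.4 mg/kg (≤ 200 mg/kg), the laboratory reagent falls in Category TX.
Category SR quantity: 8 kg.
8 kg is within the ocean vessel limit of 10 kg for Category SR.
Category TX net quantity: 1.14 kg + (three 404 g packs = 1.212 kg) = 2.352 kg.
2.352 kg ≤ 2.5 kg (ocean vessel limit, Category TX) — within limit.
The segregation rule (Category SR with Category FG) does not apply to Category SR with Category TX.
Every hazard category is within its ocean vessel limit and no segregation rule is violated.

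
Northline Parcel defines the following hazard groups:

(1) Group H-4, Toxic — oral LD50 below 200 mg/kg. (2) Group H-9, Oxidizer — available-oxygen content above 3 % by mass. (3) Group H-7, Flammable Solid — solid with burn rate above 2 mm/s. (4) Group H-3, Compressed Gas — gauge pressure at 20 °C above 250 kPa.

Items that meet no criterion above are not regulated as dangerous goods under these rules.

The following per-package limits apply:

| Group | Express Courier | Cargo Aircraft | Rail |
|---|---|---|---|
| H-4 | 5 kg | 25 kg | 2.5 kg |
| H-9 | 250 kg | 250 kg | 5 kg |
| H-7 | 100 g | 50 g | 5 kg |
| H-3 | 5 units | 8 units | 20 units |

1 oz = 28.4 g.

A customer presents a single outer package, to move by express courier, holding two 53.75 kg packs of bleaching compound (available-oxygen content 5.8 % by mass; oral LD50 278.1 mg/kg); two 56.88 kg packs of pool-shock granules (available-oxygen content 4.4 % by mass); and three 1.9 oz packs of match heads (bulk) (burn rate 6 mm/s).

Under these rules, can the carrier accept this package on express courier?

Bleaching compound: available-oxygen content 5.8 % by mass > 3 % by mass → Group H-9 (Oxidizer).
With available-oxygen content 4.4 % by mass (> 3 % by mass), the pool-shock granules fall in Group H-9.
The match heads (bulk) have burn rate 6 mm/s, which is > 2 mm/s, so they are Group H-7 (Flammable Solid).
Group H-7 quantity: three 1.9 oz packs = 161.88 g.
161.88 g > 100 g (express courier limit, Group H-7) — over the limit.
Total Group H-9: (two 53.75 kg packs = 107.5 kg) + (two 56.88 kg packs = 113.76 kg) = 221.26 kg.
221.26 kg ≤ 250 kg (express courier limit, Group H-9) — within limit.

No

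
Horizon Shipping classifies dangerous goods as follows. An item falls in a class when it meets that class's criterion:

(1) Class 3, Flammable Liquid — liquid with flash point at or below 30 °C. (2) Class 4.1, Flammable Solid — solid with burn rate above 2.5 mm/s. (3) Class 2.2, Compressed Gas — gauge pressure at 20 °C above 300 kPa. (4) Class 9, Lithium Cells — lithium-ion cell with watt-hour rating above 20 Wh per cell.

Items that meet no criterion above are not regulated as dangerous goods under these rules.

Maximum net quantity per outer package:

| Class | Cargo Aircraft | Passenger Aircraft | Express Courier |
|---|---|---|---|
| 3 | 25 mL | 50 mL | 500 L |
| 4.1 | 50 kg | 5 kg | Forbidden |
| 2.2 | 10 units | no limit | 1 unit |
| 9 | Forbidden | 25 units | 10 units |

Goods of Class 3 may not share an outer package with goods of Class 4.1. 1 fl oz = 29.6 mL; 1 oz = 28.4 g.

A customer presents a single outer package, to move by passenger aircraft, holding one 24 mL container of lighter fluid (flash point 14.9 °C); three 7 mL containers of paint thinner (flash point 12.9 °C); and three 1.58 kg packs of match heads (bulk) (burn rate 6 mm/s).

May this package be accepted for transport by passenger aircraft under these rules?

With flash point 14.9 °C (≤ 30 °C), the lighter fluid falls in Class 3.
With flash point 12.9 °C (≤ 30 °C), the paint thinner falls in Class 3.
The match heads (bulk) have burn rate 6 mm/s, which is > 2.5 mm/s, so they are Class 4.1 (Flammable Solid).
Class 3 net quantity: 24 mL + (three 7 mL containers = 21 mL) = 45 mL.
45 mL ≤ 50 mL (passenger aircraft limit, Class 3) — within limit.
Class 4.1 quantity: three 1.58 kg packs = 4.74 kg.
4.74 kg ≤ 5 kg (passenger aircraft limit, Class 4.1) — within limit.
Class 3 and Class 4.1 may not share an outer package.

No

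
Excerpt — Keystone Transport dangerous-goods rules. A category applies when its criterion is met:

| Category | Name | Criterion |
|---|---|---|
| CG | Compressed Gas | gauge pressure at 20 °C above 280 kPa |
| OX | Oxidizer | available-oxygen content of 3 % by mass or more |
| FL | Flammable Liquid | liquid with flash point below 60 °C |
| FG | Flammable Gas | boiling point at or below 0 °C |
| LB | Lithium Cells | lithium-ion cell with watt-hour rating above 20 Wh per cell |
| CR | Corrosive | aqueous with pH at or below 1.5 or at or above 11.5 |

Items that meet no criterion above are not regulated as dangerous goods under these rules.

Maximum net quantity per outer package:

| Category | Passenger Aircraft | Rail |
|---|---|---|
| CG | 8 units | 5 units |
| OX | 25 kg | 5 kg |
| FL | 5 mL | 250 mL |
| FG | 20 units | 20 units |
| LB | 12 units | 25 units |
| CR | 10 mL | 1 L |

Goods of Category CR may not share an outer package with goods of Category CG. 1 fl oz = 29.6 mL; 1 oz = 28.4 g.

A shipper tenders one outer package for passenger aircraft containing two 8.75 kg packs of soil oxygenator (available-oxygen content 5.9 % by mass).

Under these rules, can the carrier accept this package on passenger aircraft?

Yes

Available-oxygen content 5.9 % by mass meets the Category OX criterion (Oxidizer), so the soil oxygenator is Category OX.
Category OX quantity: two 8.75 kg packs = 17.5 kg.
17.5 kg ≤ 25 kg (passenger aircraft limit, Category OX) — within limit.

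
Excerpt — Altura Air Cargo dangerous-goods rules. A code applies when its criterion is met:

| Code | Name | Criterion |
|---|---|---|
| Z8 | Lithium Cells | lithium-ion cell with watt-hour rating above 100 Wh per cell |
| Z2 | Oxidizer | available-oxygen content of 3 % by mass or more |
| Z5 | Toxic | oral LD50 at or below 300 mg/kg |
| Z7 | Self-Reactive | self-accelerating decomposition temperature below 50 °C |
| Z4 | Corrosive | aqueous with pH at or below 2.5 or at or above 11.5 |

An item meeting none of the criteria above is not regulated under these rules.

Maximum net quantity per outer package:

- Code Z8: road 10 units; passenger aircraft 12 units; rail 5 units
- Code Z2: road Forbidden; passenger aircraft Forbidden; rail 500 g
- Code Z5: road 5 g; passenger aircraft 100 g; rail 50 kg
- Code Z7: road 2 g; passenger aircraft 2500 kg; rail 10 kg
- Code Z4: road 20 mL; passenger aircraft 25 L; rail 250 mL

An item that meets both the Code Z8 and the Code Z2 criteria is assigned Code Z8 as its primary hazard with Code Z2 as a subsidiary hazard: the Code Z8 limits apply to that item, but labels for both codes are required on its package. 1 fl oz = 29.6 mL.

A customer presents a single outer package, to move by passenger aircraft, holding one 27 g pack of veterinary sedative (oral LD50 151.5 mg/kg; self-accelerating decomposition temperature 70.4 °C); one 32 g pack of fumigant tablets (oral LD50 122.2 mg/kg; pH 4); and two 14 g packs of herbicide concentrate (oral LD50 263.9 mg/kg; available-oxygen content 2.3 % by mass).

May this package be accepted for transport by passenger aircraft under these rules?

With oral LD50 151.5 mg/kg (≤ 300 mg/kg), the veterinary sedative falls in Code Z5.
Oral LD50 122.2 mg/kg meets the Code Z5 criterion (Toxic), so the fumigant tablets are Code Z5.
Herbicide concentrate: oral LD50 263.9 mg/kg ≤ 300 mg/kg → Code Z5 (Toxic).
Total Code Z5: 27 g + 32 g + (two 14 g packs = 28 g) = 87 g.
87 g ≤ 100 g (passenger aircraft limit, Code Z5) — within limit.

Yes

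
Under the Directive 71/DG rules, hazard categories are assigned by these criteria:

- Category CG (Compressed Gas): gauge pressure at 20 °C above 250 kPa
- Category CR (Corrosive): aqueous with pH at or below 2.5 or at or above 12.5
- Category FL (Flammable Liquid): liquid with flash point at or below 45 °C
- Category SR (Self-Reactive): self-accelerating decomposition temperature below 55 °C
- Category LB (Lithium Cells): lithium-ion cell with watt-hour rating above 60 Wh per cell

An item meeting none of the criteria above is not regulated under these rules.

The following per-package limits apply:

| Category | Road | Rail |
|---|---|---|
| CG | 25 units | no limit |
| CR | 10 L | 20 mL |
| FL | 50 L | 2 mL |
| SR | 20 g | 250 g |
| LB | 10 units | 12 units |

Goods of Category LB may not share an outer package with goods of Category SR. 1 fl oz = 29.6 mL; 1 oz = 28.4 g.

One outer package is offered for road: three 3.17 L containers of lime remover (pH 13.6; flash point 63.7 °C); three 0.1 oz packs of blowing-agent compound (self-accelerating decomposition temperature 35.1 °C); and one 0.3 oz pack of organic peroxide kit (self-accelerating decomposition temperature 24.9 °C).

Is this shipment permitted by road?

pH 13.6 meets the Category CR criterion (Corrosive), so the lime remover is Category CR.
Self-accelerating decomposition temperature 35.1 °C meets the Category SR criterion (Self-Reactive), so the blowing-agent compound is Category SR.
Organic peroxide kit: self-accelerating decomposition temperature 24.9 °C < 55 °C → Category SR (Self-Reactive).
Category CR quantity: three 3.17 L containers = 9.51 L.
9.51 L ≤ 10 L (road limit, Category CR) — within limit.
Category SR net quantity: (three 0.1 oz packs = 8.52 g) + (one 0.3 oz pack = 8.52 g) = 17.04 g.
17.04 g is within the road limit of 20 g for Category SR.
The segregation rule (Category LB with Category SR) does not apply to Category CR with Category SR.
Every hazard category is within its road limit and no segregation rule is violated.

Yes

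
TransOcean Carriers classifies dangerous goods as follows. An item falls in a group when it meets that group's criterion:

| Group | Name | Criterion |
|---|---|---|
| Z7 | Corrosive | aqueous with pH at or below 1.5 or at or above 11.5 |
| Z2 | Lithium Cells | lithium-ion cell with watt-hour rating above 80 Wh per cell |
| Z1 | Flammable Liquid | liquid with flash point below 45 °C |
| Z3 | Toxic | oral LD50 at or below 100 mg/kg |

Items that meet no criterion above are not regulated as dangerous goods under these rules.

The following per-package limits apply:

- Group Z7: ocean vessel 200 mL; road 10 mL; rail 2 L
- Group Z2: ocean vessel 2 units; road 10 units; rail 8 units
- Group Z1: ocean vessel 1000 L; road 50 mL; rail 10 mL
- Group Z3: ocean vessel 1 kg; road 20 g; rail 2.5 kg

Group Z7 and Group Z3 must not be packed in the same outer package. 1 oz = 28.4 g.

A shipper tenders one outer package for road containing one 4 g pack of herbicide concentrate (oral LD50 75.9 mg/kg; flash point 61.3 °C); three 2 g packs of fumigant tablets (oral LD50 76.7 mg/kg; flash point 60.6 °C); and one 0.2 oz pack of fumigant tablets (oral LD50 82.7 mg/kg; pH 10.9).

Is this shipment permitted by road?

Oral LD50 75.9 mg/kg meets the Group Z3 criterion (Toxic), so the herbicide concentrate is Group Z3.
With oral LD50 76.7 mg/kg (≤ 100 mg/kg), the fumigant tablets fall in Group Z3.
Fumigant tablets: oral LD50 82.7 mg/kg ≤ 100 mg/kg → Group Z3 (Toxic).
Total Group Z3: 4 g + (three 2 g packs = 6 g) + (one 0.2 oz pack = 5.68 g) = 15.68 g.
15.68 g ≤ 20 g (road limit, Group Z3) — within limit.

Yes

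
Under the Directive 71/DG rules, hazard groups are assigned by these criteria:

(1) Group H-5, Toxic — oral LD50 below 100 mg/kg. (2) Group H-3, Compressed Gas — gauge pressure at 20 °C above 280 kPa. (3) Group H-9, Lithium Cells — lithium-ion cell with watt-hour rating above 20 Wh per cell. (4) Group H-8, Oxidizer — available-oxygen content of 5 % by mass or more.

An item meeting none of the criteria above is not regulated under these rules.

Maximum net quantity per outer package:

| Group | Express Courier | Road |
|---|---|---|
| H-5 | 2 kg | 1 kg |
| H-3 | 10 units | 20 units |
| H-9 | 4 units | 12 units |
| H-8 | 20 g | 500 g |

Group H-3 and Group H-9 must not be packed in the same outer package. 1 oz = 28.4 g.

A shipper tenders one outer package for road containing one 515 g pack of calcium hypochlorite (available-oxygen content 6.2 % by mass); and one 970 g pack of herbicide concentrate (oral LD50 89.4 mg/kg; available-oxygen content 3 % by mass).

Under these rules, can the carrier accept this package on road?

No

The calcium hypochlorite has available-oxygen content 6.2 % by mass, which is ≥ 5 % by mass, so it is Group H-8 (Oxidizer).
The herbicide concentrate has oral LD50 89.4 mg/kg, which is < 100 mg/kg, so it is Group H-5 (Toxic).
Group H-5 quantity: 970 g.
That is within the Group H-5 road limit of 1 kg.
Group H-8 quantity: 515 g.
That exceeds the Group H-8 road limit of 500 g.
The segregation rule (Group H-3 with Group H-9) does not apply to Group H-5 with Group H-8.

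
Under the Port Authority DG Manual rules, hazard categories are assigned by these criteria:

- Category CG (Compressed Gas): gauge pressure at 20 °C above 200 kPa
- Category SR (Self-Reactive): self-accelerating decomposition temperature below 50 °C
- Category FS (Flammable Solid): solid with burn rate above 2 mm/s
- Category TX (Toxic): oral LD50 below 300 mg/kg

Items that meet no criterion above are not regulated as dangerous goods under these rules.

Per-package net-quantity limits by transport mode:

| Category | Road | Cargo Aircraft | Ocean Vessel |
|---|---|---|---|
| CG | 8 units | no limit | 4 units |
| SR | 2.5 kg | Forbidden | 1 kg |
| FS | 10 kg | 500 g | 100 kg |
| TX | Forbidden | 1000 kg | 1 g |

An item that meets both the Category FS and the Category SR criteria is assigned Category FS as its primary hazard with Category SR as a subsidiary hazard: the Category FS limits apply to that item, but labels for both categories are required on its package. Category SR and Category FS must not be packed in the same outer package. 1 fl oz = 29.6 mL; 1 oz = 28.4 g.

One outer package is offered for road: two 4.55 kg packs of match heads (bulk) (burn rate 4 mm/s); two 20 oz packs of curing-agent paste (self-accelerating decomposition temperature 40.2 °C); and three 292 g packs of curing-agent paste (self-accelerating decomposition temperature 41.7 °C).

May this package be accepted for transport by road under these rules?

No

Match heads (bulk): burn rate 4 mm/s > 2 mm/s → Category FS (Flammable Solid).
With self-accelerating decomposition temperature 40.2 °C (< 50 °C), the curing-agent paste falls in Category SR.
The curing-agent paste has self-accelerating decomposition temperature 41.7 °C, which is < 50 °C, so it is Category SR (Self-Reactive).
Category SR net quantity: (two 20 oz packs = 1.136 kg) + (three 292 g packs = 876 g) = 2.012 kg.
That is within the Category SR road limit of 2.5 kg.
Category FS quantity: two 4.55 kg packs = 9.1 kg.
That is within the Category FS road limit of 10 kg.
Category SR and Category FS may not share an outer package.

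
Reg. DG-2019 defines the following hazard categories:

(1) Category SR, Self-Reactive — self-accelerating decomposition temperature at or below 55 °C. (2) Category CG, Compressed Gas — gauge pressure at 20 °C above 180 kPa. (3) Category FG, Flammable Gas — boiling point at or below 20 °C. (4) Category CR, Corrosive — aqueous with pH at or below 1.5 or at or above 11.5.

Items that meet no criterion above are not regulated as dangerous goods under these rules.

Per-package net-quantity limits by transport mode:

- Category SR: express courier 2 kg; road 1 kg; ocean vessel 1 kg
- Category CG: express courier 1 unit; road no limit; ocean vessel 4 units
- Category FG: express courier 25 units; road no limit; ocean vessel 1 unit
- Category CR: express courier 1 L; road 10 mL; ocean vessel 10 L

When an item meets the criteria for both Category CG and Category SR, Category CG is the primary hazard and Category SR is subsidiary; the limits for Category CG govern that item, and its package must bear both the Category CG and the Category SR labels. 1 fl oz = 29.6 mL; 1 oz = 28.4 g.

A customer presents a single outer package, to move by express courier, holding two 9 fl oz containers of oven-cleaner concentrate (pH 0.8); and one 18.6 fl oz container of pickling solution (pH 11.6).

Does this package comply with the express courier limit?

Oven-cleaner concentrate: pH 0.8 ≤ 1.5 → Category CR (Corrosive).
With pH 11.6 (≥ 11.5), the pickling solution falls in Category CR.
Total Category CR: (two 9 fl oz containers = 532.8 mL) + (one 18.6 fl oz container = 550.56 mL) = 1083.36 mL.
1083.36 mL > 1 L (express courier limit, Category CR) — over the limit.

No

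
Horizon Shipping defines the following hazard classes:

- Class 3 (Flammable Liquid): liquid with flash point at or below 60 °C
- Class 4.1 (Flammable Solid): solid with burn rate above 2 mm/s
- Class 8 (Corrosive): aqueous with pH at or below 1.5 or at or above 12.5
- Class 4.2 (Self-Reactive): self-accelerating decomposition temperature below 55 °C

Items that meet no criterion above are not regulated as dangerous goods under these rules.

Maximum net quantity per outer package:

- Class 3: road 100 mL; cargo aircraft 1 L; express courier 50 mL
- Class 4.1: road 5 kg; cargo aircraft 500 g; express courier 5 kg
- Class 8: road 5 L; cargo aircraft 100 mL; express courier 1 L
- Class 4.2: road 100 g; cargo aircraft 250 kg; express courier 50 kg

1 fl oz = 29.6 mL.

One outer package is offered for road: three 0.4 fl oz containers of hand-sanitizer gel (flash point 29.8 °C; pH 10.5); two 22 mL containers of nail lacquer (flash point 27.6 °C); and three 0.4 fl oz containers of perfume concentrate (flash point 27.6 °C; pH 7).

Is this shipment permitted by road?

Hand-sanitizer gel: flash point 29.8 °C ≤ 60 °C → Class 3 (Flammable Liquid).
Flash point 27.6 °C meets the Class 3 criterion (Flammable Liquid), so the nail lacquer is Class 3.
With flash point 27.6 °C (≤ 60 °C), the perfume concentrate falls in Class 3.
Total Class 3: (three 0.4 fl oz containers = 35.52 mL) + (two 22 mL containers = 44 mL) + (three 0.4 fl oz containers = 35.52 mL) = 115.04 mL.
That exceeds the Class 3 road limit of 100 mL.

No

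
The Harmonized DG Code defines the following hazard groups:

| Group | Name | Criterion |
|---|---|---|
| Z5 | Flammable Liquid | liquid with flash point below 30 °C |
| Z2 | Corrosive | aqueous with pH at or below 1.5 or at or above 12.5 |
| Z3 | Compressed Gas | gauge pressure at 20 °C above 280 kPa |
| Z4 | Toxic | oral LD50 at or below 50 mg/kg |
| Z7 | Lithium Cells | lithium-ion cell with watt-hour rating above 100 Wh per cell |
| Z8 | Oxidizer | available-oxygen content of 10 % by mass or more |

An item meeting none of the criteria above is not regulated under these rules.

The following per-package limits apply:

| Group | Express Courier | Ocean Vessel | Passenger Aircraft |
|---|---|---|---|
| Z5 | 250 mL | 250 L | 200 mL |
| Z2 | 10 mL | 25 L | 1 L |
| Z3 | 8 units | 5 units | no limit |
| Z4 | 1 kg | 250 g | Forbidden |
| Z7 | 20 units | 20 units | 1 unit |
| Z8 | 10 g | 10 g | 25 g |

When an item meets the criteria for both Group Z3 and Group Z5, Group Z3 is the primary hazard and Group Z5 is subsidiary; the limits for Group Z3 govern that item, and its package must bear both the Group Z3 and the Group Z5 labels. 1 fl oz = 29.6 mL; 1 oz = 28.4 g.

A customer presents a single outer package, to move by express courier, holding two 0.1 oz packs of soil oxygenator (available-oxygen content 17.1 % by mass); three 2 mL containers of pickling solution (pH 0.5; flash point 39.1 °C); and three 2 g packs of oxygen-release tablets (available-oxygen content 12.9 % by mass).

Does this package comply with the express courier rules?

No

Soil oxygenator: available-oxygen content 17.1 % by mass ≥ 10 % by mass → Group Z8 (Oxidizer).
pH 0.5 meets the Group Z2 criterion (Corrosive), so the pickling solution is Group Z2.
The oxygen-release tablets have available-oxygen content 12.9 % by mass, which is ≥ 10 % by mass, so they are Group Z8 (Oxidizer).
Group Z8 net quantity: (two 0.1 oz packs = 5.68 g) + (three 2 g packs = 6 g) = 11.68 g.
11.68 g exceeds the express courier limit of 10 g for Group Z8.
Group Z2 quantity: three 2 mL containers = 6 mL.
6 mL is within the express courier limit of 10 mL for Group Z2.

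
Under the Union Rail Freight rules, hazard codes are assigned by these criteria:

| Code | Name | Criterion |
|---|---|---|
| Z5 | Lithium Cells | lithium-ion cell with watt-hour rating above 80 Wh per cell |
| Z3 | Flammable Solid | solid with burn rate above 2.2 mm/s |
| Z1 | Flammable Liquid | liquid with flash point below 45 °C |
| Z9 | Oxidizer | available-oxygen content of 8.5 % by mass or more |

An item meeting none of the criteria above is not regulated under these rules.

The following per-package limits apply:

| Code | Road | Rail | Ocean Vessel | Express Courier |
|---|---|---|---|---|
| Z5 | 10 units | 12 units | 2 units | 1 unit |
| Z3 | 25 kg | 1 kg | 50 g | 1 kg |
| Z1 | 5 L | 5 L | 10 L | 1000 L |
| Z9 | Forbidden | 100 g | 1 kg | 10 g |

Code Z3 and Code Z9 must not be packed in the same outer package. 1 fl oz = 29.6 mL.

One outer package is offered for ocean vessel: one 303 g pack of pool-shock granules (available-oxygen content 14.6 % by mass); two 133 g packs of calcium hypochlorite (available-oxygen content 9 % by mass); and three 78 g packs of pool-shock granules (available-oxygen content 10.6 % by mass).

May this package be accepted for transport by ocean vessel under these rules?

With available-oxygen content 14.6 % by mass (≥ 8.5 % by mass), the pool-shock granules fall in Code Z9.
Available-oxygen content 9 % by mass meets the Code Z9 criterion (Oxidizer), so the calcium hypochlorite is Code Z9.
Available-oxygen content 10.6 % by mass meets the Code Z9 criterion (Oxidizer), so the pool-shock granules are Code Z9.
Total Code Z9: 303 g + (two 133 g packs = 266 g) + (three 78 g packs = 234 g) = 803 g.
803 g ≤ 1 kg (ocean vessel limit, Code Z9) — within limit.

Yes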